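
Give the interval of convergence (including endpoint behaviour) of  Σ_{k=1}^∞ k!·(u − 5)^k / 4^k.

By the ratio test, |a_{k+1}/a_k| = (k+1) · 1/4 → ∞.
Since the ratio → ∞, the series diverges for every u ≠ 5, and R = 0.

{5}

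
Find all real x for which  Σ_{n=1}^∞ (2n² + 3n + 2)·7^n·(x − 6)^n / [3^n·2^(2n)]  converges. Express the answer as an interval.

Ratio test: |a_{n+1}/a_n| = [(2(n+1)² + 3(n+1) + 2)/(2n² + 3n + 2)] · 7/(3·4) → 7/12 as n → ∞.
The series converges when 7/12 · |x − 6| < 1, giving R = 12/7.
Endpoint x = 54/7: the n-th term does not approach 0; divergence by the term test.
When x = 30/7, the terms do not tend to 0, so the series diverges.

(30/7, 54/7)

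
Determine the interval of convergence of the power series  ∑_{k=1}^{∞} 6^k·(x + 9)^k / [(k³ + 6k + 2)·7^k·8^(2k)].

Apply the ratio test: |a_{k+1}| / |a_k| = [(k³ + 6k + 2)/((k+1)³ + 6(k+1) + 2)] · 6/(7·64), which tends to 3/224 as k → ∞.
The series converges when 3/224 · |x + 9| < 1, giving R = 224/3.
Check x = 197/3: absolute convergence follows by limit comparison with Σ 1/k³.
Check x = -251/3: the series is dominated by a constant times Σ 1/k³, which converges (p = 3 > 1).

[-251/3, 197/3]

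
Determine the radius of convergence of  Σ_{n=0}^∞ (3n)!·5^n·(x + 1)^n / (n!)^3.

Ratio test: |a_{n+1}/a_n| = (3n+1)·(3n+2)·(3n+3)/(n+1)³ · 5 → 135 as n → ∞.
Convergence for |x + 1| · 135 < 1, i.e. |x + 1| < 1/135. So R = 1/135.

R = 1/135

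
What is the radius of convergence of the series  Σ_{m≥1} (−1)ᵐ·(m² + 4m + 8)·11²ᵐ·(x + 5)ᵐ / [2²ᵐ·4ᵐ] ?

Apply the ratio test: |a_{m+1}| / |a_m| = [((m+1)² + 4(m+1) + 8)/(m² + 4m + 8)] · 121/(4·4), which tends to 121/16 as m → ∞.
The series converges when 121/16 · |x + 5| < 1, giving R = 16/121.

R = 16/121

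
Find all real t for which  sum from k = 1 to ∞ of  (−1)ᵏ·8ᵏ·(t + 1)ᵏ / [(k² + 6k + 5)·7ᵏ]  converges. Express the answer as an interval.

Ratio test: |a_{k+1}/a_k| = [(k² + 6k + 5)/((k+1)² + 6(k+1) + 5)] · 8/7 → 8/7 as k → ∞.
Hence the series converges for |t + 1| < 1/(8/7) = 7/8, so the radius of convergence is 7/8.
When t = -1/8, the terms are on the order of 1/k², so the series converges absolutely by comparison with the p-series (p = 2 > 1).
At t = -15/8: absolute convergence follows by limit comparison with Σ 1/k².

[-15/8, -1/8]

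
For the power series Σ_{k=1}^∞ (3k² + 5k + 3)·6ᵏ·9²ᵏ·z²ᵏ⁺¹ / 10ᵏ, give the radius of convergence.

R = √15/27

Ratio test: |a_{k+1}/a_k| = [(3(k+1)² + 5(k+1) + 3)/(3k² + 5k + 3)] · 6·81/10 → 243/5 as k → ∞.
Since the exponent of z increases by 2 each term, convergence requires |z|² < 5/243, hence R = √15/27.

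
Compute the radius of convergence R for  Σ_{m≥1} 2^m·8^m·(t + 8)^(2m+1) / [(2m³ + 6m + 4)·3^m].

R = √3/4

The ratio of consecutive coefficients is [(2m³ + 6m + 4)/(2(m+1)³ + 6(m+1) + 4)] · 2·8/3 → 16/3.
Since the exponent of (t + 8) increases by 2 each term, convergence requires |t + 8|² < 3/16, hence R = √3/4.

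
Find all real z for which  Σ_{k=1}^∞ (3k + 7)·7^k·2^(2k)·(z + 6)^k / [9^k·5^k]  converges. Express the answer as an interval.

(-213/28, -123/28)

By the ratio test, |a_{k+1}/a_k| = [(3(k+1) + 7)/(3k + 7)] · 7·4/(9·5) → 28/45.
The series converges when 28/45 · |z + 6| < 1, giving R = 45/28.
Check z = -123/28: the k-th term does not approach 0; divergence by the term test.
At z = -213/28: the k-th term does not approach 0; divergence by the term test.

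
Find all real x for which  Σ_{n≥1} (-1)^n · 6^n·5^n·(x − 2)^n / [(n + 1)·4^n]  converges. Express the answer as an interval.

(28/15, 32/15]

By the ratio test, |a_{n+1}/a_n| = [(n + 1)/((n+1) + 1)] · 6·5/4 → 15/2.
Thus R = 1/(15/2) = 2/15.
Endpoint x = 32/15: convergence follows from the alternating series test (terms decrease monotonically to 0).
Endpoint x = 28/15: the terms behave like c/n; limit comparison with the harmonic series gives divergence.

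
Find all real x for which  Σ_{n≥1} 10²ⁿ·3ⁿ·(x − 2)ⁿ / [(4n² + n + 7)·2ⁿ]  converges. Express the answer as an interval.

[299/150, 301/150]

Ratio test: |a_{n+1}/a_n| = [(4n² + n + 7)/(4(n+1)² + (n+1) + 7)] · 100·3/2 → 150 as n → ∞.
Hence the series converges for |x − 2| < 1/(150) = 1/150, so the radius of convergence is 1/150.
Endpoint x = 301/150: the series is dominated by a constant times Σ 1/n², which converges (p = 2 > 1).
When x = 299/150, the terms are on the order of 1/n², so the series converges absolutely by comparison with the p-series (p = 2 > 1).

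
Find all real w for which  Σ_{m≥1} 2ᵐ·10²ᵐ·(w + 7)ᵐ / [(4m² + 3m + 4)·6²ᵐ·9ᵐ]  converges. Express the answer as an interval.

By the ratio test, |a_{m+1}/a_m| = [(4m² + 3m + 4)/(4(m+1)² + 3(m+1) + 4)] · 2·100/(36·9) → 50/81.
Convergence for |w + 7| · 50/81 < 1, i.e. |w + 7| < 81/50. So R = 81/50.
Check w = -269/50: the terms are on the order of 1/m², so the series converges absolutely by comparison with the p-series (p = 2 > 1).
Endpoint w = -431/50: the terms are on the order of 1/m², so the series converges absolutely by comparison with the p-series (p = 2 > 1).

[-431/50, -269/50]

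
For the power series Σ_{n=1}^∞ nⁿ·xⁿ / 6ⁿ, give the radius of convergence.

Applying the root test, |a_n|^(1/n) = n/6 → ∞.
The root grows without bound, so R = 0 (convergence only at x = 0).

R = 0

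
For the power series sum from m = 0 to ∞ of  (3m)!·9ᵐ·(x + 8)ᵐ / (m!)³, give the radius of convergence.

The ratio of consecutive coefficients is (3m+1)·(3m+2)·(3m+3)/(m+1)³ · 9 → 243.
The series converges when 243 · |x + 8| < 1, giving R = 1/243.

R = 1/243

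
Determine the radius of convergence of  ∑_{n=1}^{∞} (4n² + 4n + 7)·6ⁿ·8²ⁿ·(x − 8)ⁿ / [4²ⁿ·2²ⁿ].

R = 1/6

The ratio of consecutive coefficients is [(4(n+1)² + 4(n+1) + 7)/(4n² + 4n + 7)] · 6·64/(16·4) → 6.
The series converges when 6 · |x − 8| < 1, giving R = 1/6.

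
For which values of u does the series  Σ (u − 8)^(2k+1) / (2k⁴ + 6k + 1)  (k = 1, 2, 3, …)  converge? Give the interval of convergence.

[7, 9]

Apply the ratio test: |a_{k+1}| / |a_k| = (2k⁴ + 6k + 1)/(2(k+1)⁴ + 6(k+1) + 1), which tends to 1 as k → ∞.
Since the exponent of (u − 8) increases by 2 each term, convergence requires |u − 8|² < 1, hence R = 1.
Check u = 9: absolute convergence follows by limit comparison with Σ 1/k⁴.
When u = 7, the terms are on the order of 1/k⁴, so the series converges absolutely by comparison with the p-series (p = 4 > 1).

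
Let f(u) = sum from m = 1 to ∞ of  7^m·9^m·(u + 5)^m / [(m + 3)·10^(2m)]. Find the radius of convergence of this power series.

R = 100/63

By the ratio test, |a_{m+1}/a_m| = [(m + 3)/((m+1) + 3)] · 7·9/100 → 63/100.
Thus R = 1/(63/100) = 100/63.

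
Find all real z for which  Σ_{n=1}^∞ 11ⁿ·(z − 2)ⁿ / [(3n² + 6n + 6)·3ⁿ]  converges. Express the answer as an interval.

[19/11, 25/11]

By the ratio test, |a_{n+1}/a_n| = [(3n² + 6n + 6)/(3(n+1)² + 6(n+1) + 6)] · 11/3 → 11/3.
Convergence for |z − 2| · 11/3 < 1, i.e. |z − 2| < 3/11. So R = 3/11.
Check z = 25/11: the series is dominated by a constant times Σ 1/n², which converges (p = 2 > 1).
Check z = 19/11: the series is dominated by a constant times Σ 1/n², which converges (p = 2 > 1).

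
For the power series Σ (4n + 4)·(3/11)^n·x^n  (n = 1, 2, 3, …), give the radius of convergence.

R = 11/3

The ratio of consecutive coefficients is [(4(n+1) + 4)/(4n + 4)] · 3/11 → 3/11.
Hence the series converges for |x| < 1/(3/11) = 11/3, so the radius of convergence is 11/3.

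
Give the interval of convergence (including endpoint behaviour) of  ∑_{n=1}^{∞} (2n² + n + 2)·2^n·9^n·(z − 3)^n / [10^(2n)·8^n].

The ratio of consecutive coefficients is [(2(n+1)² + (n+1) + 2)/(2n² + n + 2)] · 2·9/(100·8) → 9/400.
Hence the series converges for |z − 3| < 1/(9/400) = 400/9, so the radius of convergence is 400/9.
When z = 427/9, the n-th term does not approach 0; divergence by the term test.
Endpoint z = -373/9: the n-th term does not approach 0; divergence by the term test.

(-373/9, 427/9)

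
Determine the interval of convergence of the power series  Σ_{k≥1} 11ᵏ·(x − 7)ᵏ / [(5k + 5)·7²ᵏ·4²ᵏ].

[-707/11, 861/11)

Apply the ratio test: |a_{k+1}| / |a_k| = [(5k + 5)/(5(k+1) + 5)] · 11/(49·16), which tends to 11/784 as k → ∞.
The series converges when 11/784 · |x − 7| < 1, giving R = 784/11.
At x = 861/11: the terms are asymptotic to a nonzero constant times 1/k, so the series diverges by limit comparison with Σ 1/k.
At x = -707/11: the terms alternate in sign and decrease monotonically to 0 in absolute value (size ~ c/k), so the alternating series test gives convergence.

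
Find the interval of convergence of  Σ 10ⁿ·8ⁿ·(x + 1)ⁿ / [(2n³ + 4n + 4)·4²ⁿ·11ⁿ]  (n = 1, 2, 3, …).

Apply the ratio test: |a_{n+1}| / |a_n| = [(2n³ + 4n + 4)/(2(n+1)³ + 4(n+1) + 4)] · 10·8/(16·11), which tends to 5/11 as n → ∞.
The series converges when 5/11 · |x + 1| < 1, giving R = 11/5.
Endpoint x = 6/5: absolute convergence follows by limit comparison with Σ 1/n³.
Endpoint x = -16/5: the terms are on the order of 1/n³, so the series converges absolutely by comparison with the p-series (p = 3 > 1).

[-16/5, 6/5]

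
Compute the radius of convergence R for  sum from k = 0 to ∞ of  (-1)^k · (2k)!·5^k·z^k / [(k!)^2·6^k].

By the ratio test, |a_{k+1}/a_k| = (2k+1)·(2k+2)/(k+1)² · 5/6 → 10/3.
Convergence for |z| · 10/3 < 1, i.e. |z| < 3/10. So R = 3/10.

R = 3/10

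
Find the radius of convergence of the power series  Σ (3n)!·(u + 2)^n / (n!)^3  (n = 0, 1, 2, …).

R = 1/27

The ratio of consecutive coefficients is (3n+1)·(3n+2)·(3n+3)/(n+1)³ → 27.
Thus R = 1/(27) = 1/27.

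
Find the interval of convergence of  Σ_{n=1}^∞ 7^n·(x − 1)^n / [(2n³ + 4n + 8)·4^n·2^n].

[-1/7, 15/7]

By the ratio test, |a_{n+1}/a_n| = [(2n³ + 4n + 8)/(2(n+1)³ + 4(n+1) + 8)] · 7/(4·2) → 7/8.
Thus R = 1/(7/8) = 8/7.
When x = 15/7, the series is dominated by a constant times Σ 1/n³, which converges (p = 3 > 1).
Endpoint x = -1/7: the series is dominated by a constant times Σ 1/n³, which converges (p = 3 > 1).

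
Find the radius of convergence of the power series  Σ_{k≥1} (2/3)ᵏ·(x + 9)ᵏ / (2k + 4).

R = 3/2

The ratio of consecutive coefficients is [(2k + 4)/(2(k+1) + 4)] · 2/3 → 2/3.
The series converges when 2/3 · |x + 9| < 1, giving R = 3/2.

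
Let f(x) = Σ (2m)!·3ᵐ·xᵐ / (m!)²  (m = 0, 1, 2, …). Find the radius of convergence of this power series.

R = 1/12

Ratio test: |a_{m+1}/a_m| = (2m+1)·(2m+2)/(m+1)² · 3 → 12 as m → ∞.
Hence the series converges for |x| < 1/(12) = 1/12, so the radius of convergence is 1/12.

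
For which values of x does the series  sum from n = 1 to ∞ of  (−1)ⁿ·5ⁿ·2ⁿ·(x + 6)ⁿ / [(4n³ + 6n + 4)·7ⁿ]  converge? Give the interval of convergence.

Ratio test: |a_{n+1}/a_n| = [(4n³ + 6n + 4)/(4(n+1)³ + 6(n+1) + 4)] · 5·2/7 → 10/7 as n → ∞.
Convergence for |x + 6| · 10/7 < 1, i.e. |x + 6| < 7/10. So R = 7/10.
At x = -53/10: the terms are on the order of 1/n³, so the series converges absolutely by comparison with the p-series (p = 3 > 1).
Check x = -67/10: the series is dominated by a constant times Σ 1/n³, which converges (p = 3 > 1).

[-67/10, -53/10]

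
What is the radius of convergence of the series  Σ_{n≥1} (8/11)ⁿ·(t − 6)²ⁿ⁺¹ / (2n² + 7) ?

R = √22/4

Apply the ratio test: |a_{n+1}| / |a_n| = [(2n² + 7)/(2(n+1)² + 7)] · 8/11, which tends to 8/11 as n → ∞.
Writing y = (t − 6)², the series in y has radius 11/8, so |t − 6| < √(11/8) and R = √22/4.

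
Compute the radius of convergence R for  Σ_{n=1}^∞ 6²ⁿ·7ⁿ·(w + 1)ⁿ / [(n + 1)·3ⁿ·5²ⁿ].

R = 25/84

Ratio test: |a_{n+1}/a_n| = [(n + 1)/((n+1) + 1)] · 36·7/(3·25) → 84/25 as n → ∞.
The series converges when 84/25 · |w + 1| < 1, giving R = 25/84.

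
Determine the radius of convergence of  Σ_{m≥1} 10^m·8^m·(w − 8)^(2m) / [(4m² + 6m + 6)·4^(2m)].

R = √5/5

The ratio of consecutive coefficients is [(4m² + 6m + 6)/(4(m+1)² + 6(m+1) + 6)] · 10·8/16 → 5.
Writing y = (w − 8)², the series in y has radius 1/5, so |w − 8| < √(1/5) and R = √5/5.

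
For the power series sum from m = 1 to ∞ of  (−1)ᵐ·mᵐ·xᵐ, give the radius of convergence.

Applying the root test, |a_m|^(1/m) = m → ∞.
Since the m-th root of |a_m| is unbounded, the series converges only at x = 0; R = 0.

R = 0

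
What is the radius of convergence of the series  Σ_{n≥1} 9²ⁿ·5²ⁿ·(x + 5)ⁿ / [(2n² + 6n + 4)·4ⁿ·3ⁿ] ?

R = 4/675

By the ratio test, |a_{n+1}/a_n| = [(2n² + 6n + 4)/(2(n+1)² + 6(n+1) + 4)] · 81·25/(4·3) → 675/4.
Thus R = 1/(675/4) = 4/675.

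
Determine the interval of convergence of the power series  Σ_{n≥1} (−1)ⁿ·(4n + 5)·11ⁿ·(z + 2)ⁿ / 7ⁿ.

(-29/11, -15/11)

Apply the ratio test: |a_{n+1}| / |a_n| = [(4(n+1) + 5)/(4n + 5)] · 11/7, which tends to 11/7 as n → ∞.
The series converges when 11/7 · |z + 2| < 1, giving R = 7/11.
Endpoint z = -15/11: the terms have absolute value of order n, which does not tend to 0, so the series diverges by the divergence test.
When z = -29/11, the n-th term does not approach 0; divergence by the term test.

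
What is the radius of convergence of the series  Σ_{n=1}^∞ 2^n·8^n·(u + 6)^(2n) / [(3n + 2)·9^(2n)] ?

R = 9/4

The ratio of consecutive coefficients is [(3n + 2)/(3(n+1) + 2)] · 2·8/81 → 16/81.
Writing y = (u + 6)², the series in y has radius 81/16, so |u + 6| < √(81/16) = 9/4 and R = 9/4.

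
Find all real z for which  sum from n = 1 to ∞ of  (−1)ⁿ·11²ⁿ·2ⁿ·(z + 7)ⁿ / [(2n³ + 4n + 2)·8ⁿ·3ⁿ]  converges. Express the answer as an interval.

The ratio of consecutive coefficients is [(2n³ + 4n + 2)/(2(n+1)³ + 4(n+1) + 2)] · 121·2/(8·3) → 121/12.
Convergence for |z + 7| · 121/12 < 1, i.e. |z + 7| < 12/121. So R = 12/121.
At z = -835/121: the terms are on the order of 1/n³, so the series converges absolutely by comparison with the p-series (p = 3 > 1).
Check z = -859/121: the series is dominated by a constant times Σ 1/n³, which converges (p = 3 > 1).

[-859/121, -835/121]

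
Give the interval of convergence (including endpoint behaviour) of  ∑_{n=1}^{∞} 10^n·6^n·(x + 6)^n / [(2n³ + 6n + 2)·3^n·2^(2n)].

The ratio of consecutive coefficients is [(2n³ + 6n + 2)/(2(n+1)³ + 6(n+1) + 2)] · 10·6/(3·4) → 5.
Thus R = 1/(5) = 1/5.
At x = -29/5: the series is dominated by a constant times Σ 1/n³, which converges (p = 3 > 1).
When x = -31/5, absolute convergence follows by limit comparison with Σ 1/n³.

[-31/5, -29/5]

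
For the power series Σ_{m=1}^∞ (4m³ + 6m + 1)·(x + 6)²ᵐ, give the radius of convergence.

By the ratio test, |a_{m+1}/a_m| = (4(m+1)³ + 6(m+1) + 1)/(4m³ + 6m + 1) → 1.
Since the exponent of (x + 6) increases by 2 each term, convergence requires |x + 6|² < 1, hence R = 1.

R = 1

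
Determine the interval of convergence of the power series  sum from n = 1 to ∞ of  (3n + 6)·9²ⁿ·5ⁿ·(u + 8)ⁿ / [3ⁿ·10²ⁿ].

(-236/27, -196/27)

By the ratio test, |a_{n+1}/a_n| = [(3(n+1) + 6)/(3n + 6)] · 81·5/(3·100) → 27/20.
Convergence for |u + 8| · 27/20 < 1, i.e. |u + 8| < 20/27. So R = 20/27.
Check u = -196/27: the terms do not tend to 0, so the series diverges.
Endpoint u = -236/27: the terms do not tend to 0, so the series diverges.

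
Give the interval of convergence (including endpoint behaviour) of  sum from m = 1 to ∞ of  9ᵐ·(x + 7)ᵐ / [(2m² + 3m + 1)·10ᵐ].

By the ratio test, |a_{m+1}/a_m| = [(2m² + 3m + 1)/(2(m+1)² + 3(m+1) + 1)] · 9/10 → 9/10.
Hence the series converges for |x + 7| < 1/(9/10) = 10/9, so the radius of convergence is 10/9.
When x = -53/9, the terms are on the order of 1/m², so the series converges absolutely by comparison with the p-series (p = 2 > 1).
When x = -73/9, the terms are on the order of 1/m², so the series converges absolutely by comparison with the p-series (p = 2 > 1).

[-73/9, -53/9]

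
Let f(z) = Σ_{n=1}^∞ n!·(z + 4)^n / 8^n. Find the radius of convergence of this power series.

R = 0

The ratio of consecutive coefficients is (n+1) · 1/8 → ∞.
The ratio grows without bound, so the series diverges whenever (z + 4) ≠ 0; it converges only at z = -4. R = 0.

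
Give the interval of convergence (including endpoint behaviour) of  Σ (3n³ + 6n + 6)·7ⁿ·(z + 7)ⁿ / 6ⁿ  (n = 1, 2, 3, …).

By the ratio test, |a_{n+1}/a_n| = [(3(n+1)³ + 6(n+1) + 6)/(3n³ + 6n + 6)] · 7/6 → 7/6.
Thus R = 1/(7/6) = 6/7.
When z = -43/7, the terms do not tend to 0, so the series diverges.
At z = -55/7: the terms have absolute value of order n³, which does not tend to 0, so the series diverges by the divergence test.

(-55/7, -43/7)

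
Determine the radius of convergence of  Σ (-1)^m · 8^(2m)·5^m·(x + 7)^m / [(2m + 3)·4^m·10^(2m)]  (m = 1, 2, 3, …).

R = 5/4

Ratio test: |a_{m+1}/a_m| = [(2m + 3)/(2(m+1) + 3)] · 64·5/(4·100) → 4/5 as m → ∞.
Hence the series converges for |x + 7| < 1/(4/5) = 5/4, so the radius of convergence is 5/4.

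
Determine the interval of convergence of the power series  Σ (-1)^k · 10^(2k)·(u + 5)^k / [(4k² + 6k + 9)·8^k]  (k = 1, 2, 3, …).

By the ratio test, |a_{k+1}/a_k| = [(4k² + 6k + 9)/(4(k+1)² + 6(k+1) + 9)] · 100/8 → 25/2.
Hence the series converges for |u + 5| < 1/(25/2) = 2/25, so the radius of convergence is 2/25.
When u = -123/25, the series is dominated by a constant times Σ 1/k², which converges (p = 2 > 1).
When u = -127/25, absolute convergence follows by limit comparison with Σ 1/k².

[-127/25, -123/25]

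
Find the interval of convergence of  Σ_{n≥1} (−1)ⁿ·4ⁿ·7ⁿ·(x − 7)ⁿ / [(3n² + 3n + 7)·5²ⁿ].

[171/28, 221/28]

Apply the ratio test: |a_{n+1}| / |a_n| = [(3n² + 3n + 7)/(3(n+1)² + 3(n+1) + 7)] · 4·7/25, which tends to 28/25 as n → ∞.
Thus R = 1/(28/25) = 25/28.
At x = 221/28: absolute convergence follows by limit comparison with Σ 1/n².
Check x = 171/28: the terms are on the order of 1/n², so the series converges absolutely by comparison with the p-series (p = 2 > 1).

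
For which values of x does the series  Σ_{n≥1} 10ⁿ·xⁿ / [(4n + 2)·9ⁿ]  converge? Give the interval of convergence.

[-9/10, 9/10)

By the ratio test, |a_{n+1}/a_n| = [(4n + 2)/(4(n+1) + 2)] · 10/9 → 10/9.
Convergence for |x| · 10/9 < 1, i.e. |x| < 9/10. So R = 9/10.
At x = 9/10: comparison with the harmonic series Σ 1/n shows the series diverges.
Endpoint x = -9/10: convergence follows from the alternating series test (terms decrease monotonically to 0).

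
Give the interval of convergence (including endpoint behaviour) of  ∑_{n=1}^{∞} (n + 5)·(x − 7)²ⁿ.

(6, 8)

By the ratio test, |a_{n+1}/a_n| = ((n+1) + 5)/(n + 5) → 1.
Since the exponent of (x − 7) increases by 2 each term, convergence requires |x − 7|² < 1, hence R = 1.
Check x = 8: the terms have absolute value of order n, which does not tend to 0, so the series diverges by the divergence test.
Check x = 6: the terms do not tend to 0, so the series diverges.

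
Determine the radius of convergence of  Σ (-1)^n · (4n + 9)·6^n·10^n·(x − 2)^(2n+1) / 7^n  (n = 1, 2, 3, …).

By the ratio test, |a_{n+1}/a_n| = [(4(n+1) + 9)/(4n + 9)] · 6·10/7 → 60/7.
Successive powers of (x − 2) differ by 2, so the series converges when |x − 2|² · 60/7 < 1, i.e. |x − 2| < √(7/60). So R = √105/30.

R = √105/30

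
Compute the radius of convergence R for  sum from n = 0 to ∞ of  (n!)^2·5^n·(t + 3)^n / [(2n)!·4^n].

The ratio of consecutive coefficients is (n+1)²/[(2n+1)·(2n+2)] · 5/4 → 5/16.
Hence the series converges for |t + 3| < 1/(5/16) = 16/5, so the radius of convergence is 16/5.

R = 16/5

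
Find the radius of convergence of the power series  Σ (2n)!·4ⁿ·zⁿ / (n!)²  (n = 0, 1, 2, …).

R = 1/16

The ratio of consecutive coefficients is (2n+1)·(2n+2)/(n+1)² · 4 → 16.
Thus R = 1/(16) = 1/16.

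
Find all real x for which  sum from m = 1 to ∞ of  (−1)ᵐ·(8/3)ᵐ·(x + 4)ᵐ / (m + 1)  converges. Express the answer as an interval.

(-35/8, -29/8]

The ratio of consecutive coefficients is [(m + 1)/((m+1) + 1)] · 8/3 → 8/3.
Convergence for |x + 4| · 8/3 < 1, i.e. |x + 4| < 3/8. So R = 3/8.
Endpoint x = -29/8: convergence follows from the alternating series test (terms decrease monotonically to 0).
Check x = -35/8: comparison with the harmonic series Σ 1/m shows the series diverges.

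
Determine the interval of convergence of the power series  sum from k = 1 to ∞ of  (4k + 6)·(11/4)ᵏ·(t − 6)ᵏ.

Ratio test: |a_{k+1}/a_k| = [(4(k+1) + 6)/(4k + 6)] · 11/4 → 11/4 as k → ∞.
The series converges when 11/4 · |t − 6| < 1, giving R = 4/11.
At t = 70/11: the terms have absolute value of order k, which does not tend to 0, so the series diverges by the divergence test.
At t = 62/11: the terms have absolute value of order k, which does not tend to 0, so the series diverges by the divergence test.

(62/11, 70/11)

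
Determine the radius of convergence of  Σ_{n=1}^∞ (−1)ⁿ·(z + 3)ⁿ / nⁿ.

R = ∞

Root test: |a_n|^(1/n) = 1/n → 0.
The limit is 0 for every z, so R = ∞.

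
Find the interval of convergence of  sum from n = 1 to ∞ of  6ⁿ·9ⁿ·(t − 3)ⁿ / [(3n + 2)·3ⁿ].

By the ratio test, |a_{n+1}/a_n| = [(3n + 2)/(3(n+1) + 2)] · 6·9/3 → 18.
The series converges when 18 · |t − 3| < 1, giving R = 1/18.
When t = 55/18, the terms are asymptotic to a nonzero constant times 1/n, so the series diverges by limit comparison with Σ 1/n.
When t = 53/18, an alternating series whose terms decrease to 0 in absolute value, so it converges by the Leibniz criterion.

[53/18, 55/18)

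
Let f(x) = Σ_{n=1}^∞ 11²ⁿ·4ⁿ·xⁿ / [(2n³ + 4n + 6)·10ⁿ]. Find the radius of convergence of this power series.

R = 5/242

Apply the ratio test: |a_{n+1}| / |a_n| = [(2n³ + 4n + 6)/(2(n+1)³ + 4(n+1) + 6)] · 121·4/10, which tends to 242/5 as n → ∞.
The series converges when 242/5 · |x| < 1, giving R = 5/242.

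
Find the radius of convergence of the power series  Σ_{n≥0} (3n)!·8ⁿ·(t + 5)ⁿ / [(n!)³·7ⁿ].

Ratio test: |a_{n+1}/a_n| = (3n+1)·(3n+2)·(3n+3)/(n+1)³ · 8/7 → 216/7 as n → ∞.
Thus R = 1/(216/7) = 7/216.

R = 7/216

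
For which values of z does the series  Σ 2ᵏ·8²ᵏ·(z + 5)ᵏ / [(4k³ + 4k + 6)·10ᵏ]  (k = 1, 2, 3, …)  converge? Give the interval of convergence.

[-325/64, -315/64]

Ratio test: |a_{k+1}/a_k| = [(4k³ + 4k + 6)/(4(k+1)³ + 4(k+1) + 6)] · 2·64/10 → 64/5 as k → ∞.
Thus R = 1/(64/5) = 5/64.
Endpoint z = -315/64: the terms are on the order of 1/k³, so the series converges absolutely by comparison with the p-series (p = 3 > 1).
Endpoint z = -325/64: the series is dominated by a constant times Σ 1/k³, which converges (p = 3 > 1).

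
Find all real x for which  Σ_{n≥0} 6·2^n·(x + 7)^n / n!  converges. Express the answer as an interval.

Ratio test: |a_{n+1}/a_n| = 6/6 · 2 · 1/(n+1) → 0 as n → ∞.
The ratio tends to 0 regardless of x, hence R = ∞.

(−∞, ∞)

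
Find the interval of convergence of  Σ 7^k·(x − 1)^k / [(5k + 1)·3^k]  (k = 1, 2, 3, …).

[4/7, 10/7)

The ratio of consecutive coefficients is [(5k + 1)/(5(k+1) + 1)] · 7/3 → 7/3.
Hence the series converges for |x − 1| < 1/(7/3) = 3/7, so the radius of convergence is 3/7.
When x = 10/7, comparison with the harmonic series Σ 1/k shows the series diverges.
At x = 4/7: an alternating series whose terms decrease to 0 in absolute value, so it converges by the Leibniz criterion.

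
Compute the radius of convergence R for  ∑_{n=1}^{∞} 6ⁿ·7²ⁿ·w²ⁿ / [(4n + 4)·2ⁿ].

By the ratio test, |a_{n+1}/a_n| = [(4n + 4)/(4(n+1) + 4)] · 6·49/2 → 147.
Successive powers of w differ by 2, so the series converges when |w|² · 147 < 1, i.e. |w| < √(1/147). So R = √3/21.

R = √3/21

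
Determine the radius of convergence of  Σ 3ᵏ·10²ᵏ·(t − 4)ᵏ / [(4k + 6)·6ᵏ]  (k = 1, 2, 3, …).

R = 1/50

Ratio test: |a_{k+1}/a_k| = [(4k + 6)/(4(k+1) + 6)] · 3·100/6 → 50 as k → ∞.
Convergence for |t − 4| · 50 < 1, i.e. |t − 4| < 1/50. So R = 1/50.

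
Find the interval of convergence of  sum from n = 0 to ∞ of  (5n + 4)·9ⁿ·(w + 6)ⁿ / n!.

Apply the ratio test: |a_{n+1}| / |a_n| = (5(n+1) + 4)/(5n + 4) · 9 · 1/(n+1), which tends to 0 as n → ∞.
The ratio tends to 0 regardless of w, hence R = ∞.

(−∞, ∞)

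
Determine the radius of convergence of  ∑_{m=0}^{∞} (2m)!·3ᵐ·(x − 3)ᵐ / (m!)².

Apply the ratio test: |a_{m+1}| / |a_m| = (2m+1)·(2m+2)/(m+1)² · 3, which tends to 12 as m → ∞.
The series converges when 12 · |x − 3| < 1, giving R = 1/12.

R = 1/12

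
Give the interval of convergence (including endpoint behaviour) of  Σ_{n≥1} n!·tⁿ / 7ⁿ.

{0}

The ratio of consecutive coefficients is (n+1) · 1/7 → ∞.
The ratio grows without bound, so the series diverges whenever t ≠ 0; it converges only at t = 0. R = 0.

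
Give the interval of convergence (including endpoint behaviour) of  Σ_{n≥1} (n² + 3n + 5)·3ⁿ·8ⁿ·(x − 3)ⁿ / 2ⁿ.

(35/12, 37/12)

By the ratio test, |a_{n+1}/a_n| = [((n+1)² + 3(n+1) + 5)/(n² + 3n + 5)] · 3·8/2 → 12.
Convergence for |x − 3| · 12 < 1, i.e. |x − 3| < 1/12. So R = 1/12.
At x = 37/12: the n-th term does not approach 0; divergence by the term test.
Check x = 35/12: the terms do not tend to 0, so the series diverges.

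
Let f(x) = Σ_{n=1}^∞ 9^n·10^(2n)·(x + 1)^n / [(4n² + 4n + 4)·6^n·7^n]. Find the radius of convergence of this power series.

By the ratio test, |a_{n+1}/a_n| = [(4n² + 4n + 4)/(4(n+1)² + 4(n+1) + 4)] · 9·100/(6·7) → 150/7.
The series converges when 150/7 · |x + 1| < 1, giving R = 7/150.

R = 7/150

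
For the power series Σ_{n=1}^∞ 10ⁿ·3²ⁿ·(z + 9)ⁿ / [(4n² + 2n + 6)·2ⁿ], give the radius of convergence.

By the ratio test, |a_{n+1}/a_n| = [(4n² + 2n + 6)/(4(n+1)² + 2(n+1) + 6)] · 10·9/2 → 45.
Thus R = 1/(45) = 1/45.

R = 1/45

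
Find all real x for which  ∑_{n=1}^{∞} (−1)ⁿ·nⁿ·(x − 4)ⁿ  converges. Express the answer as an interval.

{4}

By the Cauchy root test, |a_n|^(1/n) = n → ∞.
The root grows without bound, so R = 0 (convergence only at x = 4).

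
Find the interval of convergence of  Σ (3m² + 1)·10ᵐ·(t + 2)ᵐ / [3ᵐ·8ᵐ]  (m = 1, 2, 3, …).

(-22/5, 2/5)

The ratio of consecutive coefficients is [(3(m+1)² + 1)/(3m² + 1)] · 10/(3·8) → 5/12.
The series converges when 5/12 · |t + 2| < 1, giving R = 12/5.
Check t = 2/5: the m-th term does not approach 0; divergence by the term test.
When t = -22/5, the m-th term does not approach 0; divergence by the term test.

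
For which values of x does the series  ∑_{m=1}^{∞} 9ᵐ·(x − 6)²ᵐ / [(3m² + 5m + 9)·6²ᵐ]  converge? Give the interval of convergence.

By the ratio test, |a_{m+1}/a_m| = [(3m² + 5m + 9)/(3(m+1)² + 5(m+1) + 9)] · 9/36 → 1/4.
Since the exponent of (x − 6) increases by 2 each term, convergence requires |x − 6|² < 4, hence R = 2.
When x = 8, the terms are on the order of 1/m², so the series converges absolutely by comparison with the p-series (p = 2 > 1).
Endpoint x = 4: absolute convergence follows by limit comparison with Σ 1/m².

[4, 8]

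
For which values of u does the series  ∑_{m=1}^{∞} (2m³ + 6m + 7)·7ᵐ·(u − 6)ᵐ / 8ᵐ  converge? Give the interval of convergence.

(34/7, 50/7)

Apply the ratio test: |a_{m+1}| / |a_m| = [(2(m+1)³ + 6(m+1) + 7)/(2m³ + 6m + 7)] · 7/8, which tends to 7/8 as m → ∞.
Thus R = 1/(7/8) = 8/7.
When u = 50/7, the terms do not tend to 0, so the series diverges.
When u = 34/7, the terms have absolute value of order m³, which does not tend to 0, so the series diverges by the divergence test.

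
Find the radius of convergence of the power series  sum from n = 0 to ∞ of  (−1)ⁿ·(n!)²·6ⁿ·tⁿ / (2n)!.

Ratio test: |a_{n+1}/a_n| = (n+1)²/[(2n+1)·(2n+2)] · 6 → 3/2 as n → ∞.
The series converges when 3/2 · |t| < 1, giving R = 2/3.

R = 2/3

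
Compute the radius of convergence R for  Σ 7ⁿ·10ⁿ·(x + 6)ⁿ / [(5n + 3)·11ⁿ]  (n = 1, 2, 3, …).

R = 11/70

Apply the ratio test: |a_{n+1}| / |a_n| = [(5n + 3)/(5(n+1) + 3)] · 7·10/11, which tends to 70/11 as n → ∞.
The series converges when 70/11 · |x + 6| < 1, giving R = 11/70.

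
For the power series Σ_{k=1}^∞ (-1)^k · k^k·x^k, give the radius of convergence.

R = 0

Applying the root test, |a_k|^(1/k) = k → ∞.
Since the k-th root of |a_k| is unbounded, the series converges only at x = 0; R = 0.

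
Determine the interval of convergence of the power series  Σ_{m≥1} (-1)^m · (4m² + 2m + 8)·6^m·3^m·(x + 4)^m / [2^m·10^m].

By the ratio test, |a_{m+1}/a_m| = [(4(m+1)² + 2(m+1) + 8)/(4m² + 2m + 8)] · 6·3/(2·10) → 9/10.
Convergence for |x + 4| · 9/10 < 1, i.e. |x + 4| < 10/9. So R = 10/9.
At x = -26/9: the m-th term does not approach 0; divergence by the term test.
When x = -46/9, the m-th term does not approach 0; divergence by the term test.

(-46/9, -26/9)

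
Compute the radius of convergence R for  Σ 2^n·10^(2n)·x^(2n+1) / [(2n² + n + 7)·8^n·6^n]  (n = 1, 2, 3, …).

R = √6/5

The ratio of consecutive coefficients is [(2n² + n + 7)/(2(n+1)² + (n+1) + 7)] · 2·100/(8·6) → 25/6.
Successive powers of x differ by 2, so the series converges when |x|² · 25/6 < 1, i.e. |x| < √(6/25). So R = √6/5.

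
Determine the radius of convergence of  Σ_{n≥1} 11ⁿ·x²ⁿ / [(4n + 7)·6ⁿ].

Apply the ratio test: |a_{n+1}| / |a_n| = [(4n + 7)/(4(n+1) + 7)] · 11/6, which tends to 11/6 as n → ∞.
Writing y = x², the series in y has radius 6/11, so |x| < √(6/11) and R = √66/11.

R = √66/11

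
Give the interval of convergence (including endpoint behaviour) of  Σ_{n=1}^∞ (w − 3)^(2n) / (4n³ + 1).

[2, 4]

Ratio test: |a_{n+1}/a_n| = (4n³ + 1)/(4(n+1)³ + 1) → 1 as n → ∞.
Since the exponent of (w − 3) increases by 2 each term, convergence requires |w − 3|² < 1, hence R = 1.
When w = 4, absolute convergence follows by limit comparison with Σ 1/n³.
Endpoint w = 2: the terms are on the order of 1/n³, so the series converges absolutely by comparison with the p-series (p = 3 > 1).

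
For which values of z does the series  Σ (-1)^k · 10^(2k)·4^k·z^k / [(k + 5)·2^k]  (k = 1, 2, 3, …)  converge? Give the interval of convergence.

Ratio test: |a_{k+1}/a_k| = [(k + 5)/((k+1) + 5)] · 100·4/2 → 200 as k → ∞.
The series converges when 200 · |z| < 1, giving R = 1/200.
Endpoint z = 1/200: convergence follows from the alternating series test (terms decrease monotonically to 0).
When z = -1/200, the terms are asymptotic to a nonzero constant times 1/k, so the series diverges by limit comparison with Σ 1/k.

(-1/200, 1/200]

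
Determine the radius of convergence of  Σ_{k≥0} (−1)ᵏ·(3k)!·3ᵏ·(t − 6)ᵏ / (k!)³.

R = 1/81

Apply the ratio test: |a_{k+1}| / |a_k| = (3k+1)·(3k+2)·(3k+3)/(k+1)³ · 3, which tends to 81 as k → ∞.
Convergence for |t − 6| · 81 < 1, i.e. |t − 6| < 1/81. So R = 1/81.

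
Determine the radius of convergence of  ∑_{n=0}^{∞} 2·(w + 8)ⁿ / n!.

R = ∞

By the ratio test, |a_{n+1}/a_n| = 2/2 · 1/(n+1) → 0.
The ratio tends to 0 regardless of w, hence R = ∞.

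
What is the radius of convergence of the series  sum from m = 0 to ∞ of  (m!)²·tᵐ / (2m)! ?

Apply the ratio test: |a_{m+1}| / |a_m| = (m+1)²/[(2m+1)·(2m+2)], which tends to 1/4 as m → ∞.
Thus R = 1/(1/4) = 4.

R = 4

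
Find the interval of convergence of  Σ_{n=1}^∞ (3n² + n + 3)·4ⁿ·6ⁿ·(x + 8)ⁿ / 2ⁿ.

Apply the ratio test: |a_{n+1}| / |a_n| = [(3(n+1)² + (n+1) + 3)/(3n² + n + 3)] · 4·6/2, which tends to 12 as n → ∞.
The series converges when 12 · |x + 8| < 1, giving R = 1/12.
When x = -95/12, the n-th term does not approach 0; divergence by the term test.
Check x = -97/12: the terms do not tend to 0, so the series diverges.

(-97/12, -95/12)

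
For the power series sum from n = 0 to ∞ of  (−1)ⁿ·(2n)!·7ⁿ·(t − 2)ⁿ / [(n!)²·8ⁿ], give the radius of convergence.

R = 2/7

By the ratio test, |a_{n+1}/a_n| = (2n+1)·(2n+2)/(n+1)² · 7/8 → 7/2.
The series converges when 7/2 · |t − 2| < 1, giving R = 2/7.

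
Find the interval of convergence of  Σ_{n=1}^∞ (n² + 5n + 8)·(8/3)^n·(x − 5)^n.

By the ratio test, |a_{n+1}/a_n| = [((n+1)² + 5(n+1) + 8)/(n² + 5n + 8)] · 8/3 → 8/3.
Thus R = 1/(8/3) = 3/8.
Check x = 43/8: the terms have absolute value of order n², which does not tend to 0, so the series diverges by the divergence test.
Endpoint x = 37/8: the terms have absolute value of order n², which does not tend to 0, so the series diverges by the divergence test.

(37/8, 43/8)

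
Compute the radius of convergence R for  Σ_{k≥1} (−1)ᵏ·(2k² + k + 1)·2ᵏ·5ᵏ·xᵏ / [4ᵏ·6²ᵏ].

The ratio of consecutive coefficients is [(2(k+1)² + (k+1) + 1)/(2k² + k + 1)] · 2·5/(4·36) → 5/72.
Thus R = 1/(5/72) = 72/5.

R = 72/5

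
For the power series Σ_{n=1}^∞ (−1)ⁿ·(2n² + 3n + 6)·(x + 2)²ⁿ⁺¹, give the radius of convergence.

R = 1

By the ratio test, |a_{n+1}/a_n| = (2(n+1)² + 3(n+1) + 6)/(2n² + 3n + 6) → 1.
Since the exponent of (x + 2) increases by 2 each term, convergence requires |x + 2|² < 1, hence R = 1.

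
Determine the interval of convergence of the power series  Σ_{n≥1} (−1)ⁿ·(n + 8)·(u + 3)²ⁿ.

(-4, -2)

The ratio of consecutive coefficients is ((n+1) + 8)/(n + 8) → 1.
Since the exponent of (u + 3) increases by 2 each term, convergence requires |u + 3|² < 1, hence R = 1.
Endpoint u = -2: the n-th term does not approach 0; divergence by the term test.
Endpoint u = -4: the terms do not tend to 0, so the series diverges.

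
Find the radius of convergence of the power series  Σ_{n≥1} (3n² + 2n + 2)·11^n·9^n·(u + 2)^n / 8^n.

The ratio of consecutive coefficients is [(3(n+1)² + 2(n+1) + 2)/(3n² + 2n + 2)] · 11·9/8 → 99/8.
The series converges when 99/8 · |u + 2| < 1, giving R = 8/99.

R = 8/99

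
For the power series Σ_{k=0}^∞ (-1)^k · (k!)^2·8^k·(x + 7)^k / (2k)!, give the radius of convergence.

By the ratio test, |a_{k+1}/a_k| = (k+1)²/[(2k+1)·(2k+2)] · 8 → 2.
Convergence for |x + 7| · 2 < 1, i.e. |x + 7| < 1/2. So R = 1/2.

R = 1/2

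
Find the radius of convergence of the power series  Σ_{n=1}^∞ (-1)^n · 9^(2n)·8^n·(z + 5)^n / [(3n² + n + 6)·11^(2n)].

By the ratio test, |a_{n+1}/a_n| = [(3n² + n + 6)/(3(n+1)² + (n+1) + 6)] · 81·8/121 → 648/121.
Thus R = 1/(648/121) = 121/648.

R = 121/648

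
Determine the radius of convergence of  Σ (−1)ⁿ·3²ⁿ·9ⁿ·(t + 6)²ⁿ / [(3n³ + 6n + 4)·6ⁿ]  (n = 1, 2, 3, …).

R = √6/9

The ratio of consecutive coefficients is [(3n³ + 6n + 4)/(3(n+1)³ + 6(n+1) + 4)] · 9·9/6 → 27/2.
Successive powers of (t + 6) differ by 2, so the series converges when |t + 6|² · 27/2 < 1, i.e. |t + 6| < √(2/27). So R = √6/9.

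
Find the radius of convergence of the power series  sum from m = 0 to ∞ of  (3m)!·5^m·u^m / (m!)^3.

Apply the ratio test: |a_{m+1}| / |a_m| = (3m+1)·(3m+2)·(3m+3)/(m+1)³ · 5, which tends to 135 as m → ∞.
Convergence for |u| · 135 < 1, i.e. |u| < 1/135. So R = 1/135.

R = 1/135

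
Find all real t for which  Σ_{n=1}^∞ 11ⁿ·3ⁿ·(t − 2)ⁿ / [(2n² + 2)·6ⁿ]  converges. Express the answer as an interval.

By the ratio test, |a_{n+1}/a_n| = [(2n² + 2)/(2(n+1)² + 2)] · 11·3/6 → 11/2.
Hence the series converges for |t − 2| < 1/(11/2) = 2/11, so the radius of convergence is 2/11.
Check t = 24/11: absolute convergence follows by limit comparison with Σ 1/n².
Endpoint t = 20/11: the series is dominated by a constant times Σ 1/n², which converges (p = 2 > 1).

[20/11, 24/11]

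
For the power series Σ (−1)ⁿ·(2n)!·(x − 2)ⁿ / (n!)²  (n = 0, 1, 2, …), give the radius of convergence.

The ratio of consecutive coefficients is (2n+1)·(2n+2)/(n+1)² → 4.
Convergence for |x − 2| · 4 < 1, i.e. |x − 2| < 1/4. So R = 1/4.

R = 1/4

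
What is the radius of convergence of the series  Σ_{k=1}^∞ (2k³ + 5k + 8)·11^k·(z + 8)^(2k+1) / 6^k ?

Ratio test: |a_{k+1}/a_k| = [(2(k+1)³ + 5(k+1) + 8)/(2k³ + 5k + 8)] · 11/6 → 11/6 as k → ∞.
Since the exponent of (z + 8) increases by 2 each term, convergence requires |z + 8|² < 6/11, hence R = √66/11.

R = √66/11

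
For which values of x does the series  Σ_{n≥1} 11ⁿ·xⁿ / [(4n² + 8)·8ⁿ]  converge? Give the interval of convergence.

The ratio of consecutive coefficients is [(4n² + 8)/(4(n+1)² + 8)] · 11/8 → 11/8.
The series converges when 11/8 · |x| < 1, giving R = 8/11.
At x = 8/11: absolute convergence follows by limit comparison with Σ 1/n².
At x = -8/11: the series is dominated by a constant times Σ 1/n², which converges (p = 2 > 1).

[-8/11, 8/11]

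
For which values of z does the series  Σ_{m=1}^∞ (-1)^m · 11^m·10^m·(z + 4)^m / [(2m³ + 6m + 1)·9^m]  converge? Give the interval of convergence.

The ratio of consecutive coefficients is [(2m³ + 6m + 1)/(2(m+1)³ + 6(m+1) + 1)] · 11·10/9 → 110/9.
The series converges when 110/9 · |z + 4| < 1, giving R = 9/110.
Endpoint z = -431/110: the terms are on the order of 1/m³, so the series converges absolutely by comparison with the p-series (p = 3 > 1).
When z = -449/110, the series is dominated by a constant times Σ 1/m³, which converges (p = 3 > 1).

[-449/110, -431/110]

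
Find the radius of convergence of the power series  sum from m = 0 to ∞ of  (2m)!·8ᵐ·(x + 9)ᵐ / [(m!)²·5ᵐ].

The ratio of consecutive coefficients is (2m+1)·(2m+2)/(m+1)² · 8/5 → 32/5.
The series converges when 32/5 · |x + 9| < 1, giving R = 5/32.

R = 5/32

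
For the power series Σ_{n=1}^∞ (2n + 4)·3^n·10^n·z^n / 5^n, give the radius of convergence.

Apply the ratio test: |a_{n+1}| / |a_n| = [(2(n+1) + 4)/(2n + 4)] · 3·10/5, which tends to 6 as n → ∞.
Thus R = 1/(6) = 1/6.

R = 1/6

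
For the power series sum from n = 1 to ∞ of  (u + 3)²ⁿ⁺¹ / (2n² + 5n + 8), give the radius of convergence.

R = 1

Apply the ratio test: |a_{n+1}| / |a_n| = (2n² + 5n + 8)/(2(n+1)² + 5(n+1) + 8), which tends to 1 as n → ∞.
Successive powers of (u + 3) differ by 2, so the series converges when |u + 3|² · 1 < 1, i.e. |u + 3| < √(1) = 1. So R = 1.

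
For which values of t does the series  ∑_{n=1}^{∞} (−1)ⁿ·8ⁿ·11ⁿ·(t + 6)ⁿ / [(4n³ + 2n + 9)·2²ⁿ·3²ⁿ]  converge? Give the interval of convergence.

Apply the ratio test: |a_{n+1}| / |a_n| = [(4n³ + 2n + 9)/(4(n+1)³ + 2(n+1) + 9)] · 8·11/(4·9), which tends to 22/9 as n → ∞.
Thus R = 1/(22/9) = 9/22.
At t = -123/22: absolute convergence follows by limit comparison with Σ 1/n³.
At t = -141/22: the terms are on the order of 1/n³, so the series converges absolutely by comparison with the p-series (p = 3 > 1).

[-141/22, -123/22]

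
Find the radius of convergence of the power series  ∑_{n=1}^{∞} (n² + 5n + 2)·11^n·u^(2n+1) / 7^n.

R = √77/11

By the ratio test, |a_{n+1}/a_n| = [((n+1)² + 5(n+1) + 2)/(n² + 5n + 2)] · 11/7 → 11/7.
Successive powers of u differ by 2, so the series converges when |u|² · 11/7 < 1, i.e. |u| < √(7/11). So R = √77/11.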